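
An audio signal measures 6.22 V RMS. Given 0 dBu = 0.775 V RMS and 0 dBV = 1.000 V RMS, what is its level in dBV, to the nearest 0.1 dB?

+15.9 dBV

dBV = 20·log₁₀(V / 1.000 V).
20·log₁₀(6.22/1.000) = +15.9 dBV.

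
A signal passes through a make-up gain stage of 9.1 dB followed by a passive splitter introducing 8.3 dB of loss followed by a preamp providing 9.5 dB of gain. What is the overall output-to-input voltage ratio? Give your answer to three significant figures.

3.27

Net gain = 9.1 + (−8.3) + 9.5 = 10.3 dB.
Voltage ratio = 10^(10.3/20) = 3.27.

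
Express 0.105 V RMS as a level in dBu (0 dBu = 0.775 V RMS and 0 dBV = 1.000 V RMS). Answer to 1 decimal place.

dBu = 20·log₁₀(V / 0.775 V).
20·log₁₀(0.105/0.775) = -17.4 dBu.

-17.4 dBu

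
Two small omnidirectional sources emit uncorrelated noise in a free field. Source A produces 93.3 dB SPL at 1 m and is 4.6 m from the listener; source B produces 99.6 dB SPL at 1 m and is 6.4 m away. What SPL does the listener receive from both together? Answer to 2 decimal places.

85.10 dB SPL

At the listener: L_A = 93.3 − 20·log₁₀(4.6) = 80.045 dB; L_B = 99.6 − 20·log₁₀(6.4) = 83.476 dB.
Combined: 10·log₁₀(10^(80.045/10)+10^(83.476/10)) = 85.10 dB SPL.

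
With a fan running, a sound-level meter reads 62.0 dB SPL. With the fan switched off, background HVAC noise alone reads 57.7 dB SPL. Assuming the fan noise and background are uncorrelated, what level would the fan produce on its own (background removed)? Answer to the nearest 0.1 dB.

60.0 dB SPL

Remove the background by subtracting linear intensities:
L_src = 10·log₁₀(10^(62.0/10) − 10^(57.7/10)) = 10·log₁₀(996000) = 60.0 dB SPL.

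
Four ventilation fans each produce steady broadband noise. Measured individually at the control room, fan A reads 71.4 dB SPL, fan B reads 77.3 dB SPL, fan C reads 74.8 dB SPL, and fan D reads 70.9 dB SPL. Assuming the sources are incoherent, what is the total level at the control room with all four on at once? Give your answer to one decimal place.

80.4 dB SPL

Uncorrelated sources add in intensity (power), not in dB.
L_total = 10·log₁₀(10^(71.4/10) + 10^(77.3/10) + 10^(74.8/10) + 10^(70.9/10)) = 10·log₁₀(110000000) = 80.4 dB SPL.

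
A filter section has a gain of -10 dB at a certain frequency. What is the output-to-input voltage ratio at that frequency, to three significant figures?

Voltage ratio = 10^(dB/20).
10^(-10/20) = 10^(-0.5000) = 0.316.

0.316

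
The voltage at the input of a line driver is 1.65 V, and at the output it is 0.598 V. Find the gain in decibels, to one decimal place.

-8.8 dB

Voltage is an amplitude quantity, so gain = 20·log₁₀(V_out/V_in).
20·log₁₀(0.598/1.65) = 20·log₁₀(0.3624) = -8.8 dB.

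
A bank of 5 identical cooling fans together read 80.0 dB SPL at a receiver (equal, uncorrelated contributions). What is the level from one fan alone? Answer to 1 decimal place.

5 equal incoherent sources add 10·log₁₀(5) = 6.99 dB over one source.
L_one = 80.0 − 6.99 = 73.0 dB SPL.

73.0 dB SPL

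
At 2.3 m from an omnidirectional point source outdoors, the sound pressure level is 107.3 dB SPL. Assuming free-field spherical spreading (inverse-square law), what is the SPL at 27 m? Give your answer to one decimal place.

Inverse-square spreading gives ΔL = −20·log₁₀(d₂/d₁).
ΔL = −20·log₁₀(27/2.3) = -21.39 dB, so L₂ = 107.3 + (-21.39) = 85.9 dB SPL.

85.9 dB SPL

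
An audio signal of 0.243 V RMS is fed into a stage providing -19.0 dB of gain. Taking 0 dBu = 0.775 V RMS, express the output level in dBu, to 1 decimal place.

-29.1 dBu

Input level: 20·log₁₀(0.243/0.775) = -10.07 dBu.
Output: -10.07 − 19.0 = -29.1 dBu.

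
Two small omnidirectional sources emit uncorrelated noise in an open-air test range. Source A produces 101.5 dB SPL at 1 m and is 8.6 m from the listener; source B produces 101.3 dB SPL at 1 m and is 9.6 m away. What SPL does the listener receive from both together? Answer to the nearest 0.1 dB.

At the listener: L_A = 101.5 − 20·log₁₀(8.6) = 82.81 dB; L_B = 101.3 − 20·log₁₀(9.6) = 81.65 dB.
Combined: 10·log₁₀(10^(82.81/10)+10^(81.65/10)) = 85.3 dB SPL.

85.3 dB SPL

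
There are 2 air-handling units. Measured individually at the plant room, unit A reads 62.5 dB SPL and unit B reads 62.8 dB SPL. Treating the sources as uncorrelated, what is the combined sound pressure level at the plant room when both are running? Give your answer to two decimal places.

65.66 dB SPL

Incoherent sources sum as intensities:
L_total = 10·log₁₀(10^(62.5/10) + 10^(62.8/10)) = 10·log₁₀(3684000) = 65.66 dB SPL.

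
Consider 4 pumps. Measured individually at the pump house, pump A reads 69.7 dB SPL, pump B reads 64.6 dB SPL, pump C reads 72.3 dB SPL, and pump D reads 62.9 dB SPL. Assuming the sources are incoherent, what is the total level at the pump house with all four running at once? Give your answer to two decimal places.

74.93 dB SPL

Uncorrelated sources add in intensity (power), not in dB.
L_total = 10·log₁₀(10^(69.7/10) + 10^(64.6/10) + 10^(72.3/10) + 10^(62.9/10)) = 10·log₁₀(31150000) = 74.93 dB SPL.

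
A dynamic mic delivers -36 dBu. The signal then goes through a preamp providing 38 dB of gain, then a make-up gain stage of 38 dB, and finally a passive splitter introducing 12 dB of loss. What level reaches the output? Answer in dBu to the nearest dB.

Cascaded gains and losses add directly in dB.
-36 + 38 + 38 − 12 = +28 dBu.

+28 dBu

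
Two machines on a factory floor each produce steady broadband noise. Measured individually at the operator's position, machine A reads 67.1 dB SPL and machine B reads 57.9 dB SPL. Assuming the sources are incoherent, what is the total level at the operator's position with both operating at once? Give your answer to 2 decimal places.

67.59 dB SPL

Incoherent sources sum as intensities:
L_total = 10·log₁₀(10^(67.1/10) + 10^(57.9/10)) = 10·log₁₀(5745000) = 67.59 dB SPL.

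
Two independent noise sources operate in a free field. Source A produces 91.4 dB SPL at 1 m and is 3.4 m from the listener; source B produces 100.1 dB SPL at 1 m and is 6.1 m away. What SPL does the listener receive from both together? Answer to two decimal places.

At the listener: L_A = 91.4 − 20·log₁₀(3.4) = 80.770 dB; L_B = 100.1 − 20·log₁₀(6.1) = 84.393 dB.
Combined: 10·log₁₀(10^(80.770/10)+10^(84.393/10)) = 85.96 dB SPL.

85.96 dB SPL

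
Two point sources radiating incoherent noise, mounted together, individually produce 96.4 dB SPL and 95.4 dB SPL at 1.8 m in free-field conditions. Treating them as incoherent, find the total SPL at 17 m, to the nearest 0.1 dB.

Combined at 1.8 m: 10·log₁₀(10^(96.4/10)+10^(95.4/10)) = 98.94 dB SPL.
Then apply −20·log₁₀(17/1.8) = -19.50 dB → 79.4 dB SPL.

79.4 dB SPL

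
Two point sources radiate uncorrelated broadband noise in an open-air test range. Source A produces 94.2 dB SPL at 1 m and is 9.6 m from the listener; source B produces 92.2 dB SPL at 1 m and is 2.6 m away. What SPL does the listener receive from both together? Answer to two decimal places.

At the listener: L_A = 94.2 − 20·log₁₀(9.6) = 74.555 dB; L_B = 92.2 − 20·log₁₀(2.6) = 83.901 dB.
Combined: 10·log₁₀(10^(74.555/10)+10^(83.901/10)) = 84.38 dB SPL.

84.38 dB SPL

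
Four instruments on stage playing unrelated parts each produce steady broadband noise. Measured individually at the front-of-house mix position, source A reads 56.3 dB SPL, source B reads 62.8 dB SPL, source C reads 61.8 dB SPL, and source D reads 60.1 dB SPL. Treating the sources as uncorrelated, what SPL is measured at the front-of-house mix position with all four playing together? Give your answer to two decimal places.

66.87 dB SPL

Incoherent sources sum as intensities:
L_total = 10·log₁₀(10^(56.3/10) + 10^(62.8/10) + 10^(61.8/10) + 10^(60.1/10)) = 10·log₁₀(4869000) = 66.87 dB SPL.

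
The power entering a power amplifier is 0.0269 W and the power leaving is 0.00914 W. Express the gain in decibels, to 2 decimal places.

Power is a power quantity, so gain = 10·log₁₀(P_out/P_in).
10·log₁₀(0.00914/0.0269) = 10·log₁₀(0.3398) = -4.69 dB.

-4.69 dB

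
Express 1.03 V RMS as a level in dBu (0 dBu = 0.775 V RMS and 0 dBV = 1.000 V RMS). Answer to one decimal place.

+2.5 dBu

dBu = 20·log₁₀(V / 0.775 V).
20·log₁₀(1.03/0.775) = +2.5 dBu.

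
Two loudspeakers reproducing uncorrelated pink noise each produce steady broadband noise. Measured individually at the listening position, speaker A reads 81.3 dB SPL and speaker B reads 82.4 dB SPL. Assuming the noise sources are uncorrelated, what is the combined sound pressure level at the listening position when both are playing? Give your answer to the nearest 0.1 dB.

84.9 dB SPL

Incoherent sources sum as intensities:
L_total = 10·log₁₀(10^(81.3/10) + 10^(82.4/10)) = 10·log₁₀(308700000) = 84.9 dB SPL.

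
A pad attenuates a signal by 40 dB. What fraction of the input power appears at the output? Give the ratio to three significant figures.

Power ratio = 10^(dB/10).
10^(-40/10) = 10^(-4.000) = 0.000100.

0.000100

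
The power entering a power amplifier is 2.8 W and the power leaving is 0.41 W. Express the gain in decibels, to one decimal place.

For a power ratio, dB = 10·log₁₀(P₂/P₁).
10·log₁₀(0.41/2.8) = 10·log₁₀(0.1464) = -8.3 dB.

-8.3 dB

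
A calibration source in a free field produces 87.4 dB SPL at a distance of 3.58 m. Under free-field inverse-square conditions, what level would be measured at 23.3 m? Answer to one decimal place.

Inverse-square spreading gives ΔL = −20·log₁₀(d₂/d₁).
ΔL = −20·log₁₀(23.3/3.58) = -16.27 dB, so L₂ = 87.4 + (-16.27) = 71.1 dB SPL.

71.1 dB SPL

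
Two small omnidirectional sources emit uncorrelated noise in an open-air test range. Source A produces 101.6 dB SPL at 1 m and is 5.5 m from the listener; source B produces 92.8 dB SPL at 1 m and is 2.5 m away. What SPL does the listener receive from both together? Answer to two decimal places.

At the listener: L_A = 101.6 − 20·log₁₀(5.5) = 86.793 dB; L_B = 92.8 − 20·log₁₀(2.5) = 84.841 dB.
Combined: 10·log₁₀(10^(86.793/10)+10^(84.841/10)) = 88.94 dB SPL.

88.94 dB SPL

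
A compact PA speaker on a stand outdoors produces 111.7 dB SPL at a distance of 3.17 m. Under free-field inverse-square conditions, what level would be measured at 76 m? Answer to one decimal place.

For a point source in a free field, ΔL = −20·log₁₀(d₂/d₁).
ΔL = −20·log₁₀(76/3.17) = -27.60 dB, so L₂ = 111.7 + (-27.60) = 84.1 dB SPL.

84.1 dB SPL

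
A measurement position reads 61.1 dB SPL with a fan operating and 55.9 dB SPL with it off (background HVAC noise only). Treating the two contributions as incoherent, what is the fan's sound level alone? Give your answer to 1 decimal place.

59.5 dB SPL

Background correction is a power subtraction:
L_src = 10·log₁₀(10^(61.1/10) − 10^(55.9/10)) = 10·log₁₀(899200) = 59.5 dB SPL.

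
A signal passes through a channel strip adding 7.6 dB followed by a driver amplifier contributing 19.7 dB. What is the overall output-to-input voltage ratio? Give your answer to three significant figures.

Net gain = 7.6 + 19.7 = 27.3 dB.
Voltage ratio = 10^(27.3/20) = 23.2.

23.2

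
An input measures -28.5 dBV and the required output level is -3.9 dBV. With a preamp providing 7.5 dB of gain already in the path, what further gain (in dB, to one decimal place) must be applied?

The required make-up gain is the shortfall in the dB sum.
G = -3.9 − (-28.5) − 7.5 = 17.1 dB.

17.1 dB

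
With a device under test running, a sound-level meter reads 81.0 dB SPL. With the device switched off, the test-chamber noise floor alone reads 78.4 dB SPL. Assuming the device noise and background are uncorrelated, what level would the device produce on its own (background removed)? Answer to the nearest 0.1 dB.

Background correction is a power subtraction:
L_src = 10·log₁₀(10^(81.0/10) − 10^(78.4/10)) = 10·log₁₀(56710000) = 77.5 dB SPL.

77.5 dB SPL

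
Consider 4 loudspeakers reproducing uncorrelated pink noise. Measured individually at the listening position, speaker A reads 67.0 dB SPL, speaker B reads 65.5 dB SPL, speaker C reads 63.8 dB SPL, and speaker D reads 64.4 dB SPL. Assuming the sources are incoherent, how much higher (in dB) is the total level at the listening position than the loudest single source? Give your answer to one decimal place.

4.4 dB

Add the sources as powers (linear), then convert back to dB:
L_total = 10·log₁₀(10^(67.0/10) + 10^(65.5/10) + 10^(63.8/10) + 10^(64.4/10)) = 71.37 dB SPL.
Excess over the loudest (67.0 dB): 71.37 − 67.0 = 4.4 dB.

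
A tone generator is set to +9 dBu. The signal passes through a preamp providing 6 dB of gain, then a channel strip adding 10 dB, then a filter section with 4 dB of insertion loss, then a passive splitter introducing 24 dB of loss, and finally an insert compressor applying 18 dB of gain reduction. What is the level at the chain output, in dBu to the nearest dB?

-21 dBu

Cascaded gains and losses add directly in dB.
+9 + 6 + 10 − 4 − 24 − 18 = -21 dBu.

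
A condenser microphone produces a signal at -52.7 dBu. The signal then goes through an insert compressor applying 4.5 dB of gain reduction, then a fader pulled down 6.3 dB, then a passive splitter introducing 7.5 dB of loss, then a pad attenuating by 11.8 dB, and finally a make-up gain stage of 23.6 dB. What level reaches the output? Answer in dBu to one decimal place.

In dB, series stages simply add:
-52.7 − 4.5 − 6.3 − 7.5 − 11.8 + 23.6 = -59.2 dBu.

-59.2 dBu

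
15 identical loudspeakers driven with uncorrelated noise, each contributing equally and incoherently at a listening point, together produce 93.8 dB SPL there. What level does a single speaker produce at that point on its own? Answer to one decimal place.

82.0 dB SPL

15 equal incoherent sources add 10·log₁₀(15) = 11.76 dB over one source.
L_one = 93.8 − 11.76 = 82.0 dB SPL.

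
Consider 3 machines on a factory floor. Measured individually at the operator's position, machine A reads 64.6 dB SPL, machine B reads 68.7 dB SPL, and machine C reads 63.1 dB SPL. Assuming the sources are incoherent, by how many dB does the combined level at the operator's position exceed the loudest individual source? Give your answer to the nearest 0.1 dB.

Incoherent sources sum as intensities:
L_total = 10·log₁₀(10^(64.6/10) + 10^(68.7/10) + 10^(63.1/10)) = 70.91 dB SPL.
Excess over the loudest (68.7 dB): 70.91 − 68.7 = 2.2 dB.

2.2 dB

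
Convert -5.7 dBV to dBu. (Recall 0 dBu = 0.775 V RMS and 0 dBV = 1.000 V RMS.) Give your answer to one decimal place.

-3.5 dBu

The offset between the scales is 20·log₁₀(0.775/1.000) = −2.214 dB.
So dBu = -5.7 + 2.214 = -3.5 dBu.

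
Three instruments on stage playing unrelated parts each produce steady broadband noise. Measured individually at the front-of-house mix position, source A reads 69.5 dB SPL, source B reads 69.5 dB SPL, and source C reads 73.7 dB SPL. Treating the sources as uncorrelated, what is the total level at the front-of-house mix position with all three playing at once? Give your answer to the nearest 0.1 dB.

Incoherent sources sum as intensities:
L_total = 10·log₁₀(10^(69.5/10) + 10^(69.5/10) + 10^(73.7/10)) = 10·log₁₀(41270000) = 76.2 dB SPL.

76.2 dB SPL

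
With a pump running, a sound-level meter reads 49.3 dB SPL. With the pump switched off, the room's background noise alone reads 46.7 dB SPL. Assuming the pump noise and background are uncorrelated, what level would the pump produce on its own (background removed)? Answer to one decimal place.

45.8 dB SPL

Background correction is a power subtraction:
L_src = 10·log₁₀(10^(49.3/10) − 10^(46.7/10)) = 10·log₁₀(38340) = 45.8 dB SPL.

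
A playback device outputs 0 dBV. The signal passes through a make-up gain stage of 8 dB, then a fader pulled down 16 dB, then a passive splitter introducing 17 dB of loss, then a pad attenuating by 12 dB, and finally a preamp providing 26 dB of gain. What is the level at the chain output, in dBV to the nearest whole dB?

-11 dBV

Cascaded gains and losses add directly in dB.
0 + 8 − 16 − 17 − 12 + 26 = -11 dBV.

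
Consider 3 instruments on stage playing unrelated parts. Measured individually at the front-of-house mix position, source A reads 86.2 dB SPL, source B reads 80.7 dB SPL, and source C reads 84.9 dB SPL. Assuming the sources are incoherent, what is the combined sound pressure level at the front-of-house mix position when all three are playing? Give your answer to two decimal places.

89.26 dB SPL

Incoherent sources sum as intensities:
L_total = 10·log₁₀(10^(86.2/10) + 10^(80.7/10) + 10^(84.9/10)) = 10·log₁₀(843400000) = 89.26 dB SPL.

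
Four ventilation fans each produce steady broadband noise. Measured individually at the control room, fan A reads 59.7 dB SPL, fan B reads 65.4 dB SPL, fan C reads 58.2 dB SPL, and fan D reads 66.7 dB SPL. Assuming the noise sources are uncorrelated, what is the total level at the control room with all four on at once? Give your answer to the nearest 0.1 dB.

69.9 dB SPL

Add the sources as powers (linear), then convert back to dB:
L_total = 10·log₁₀(10^(59.7/10) + 10^(65.4/10) + 10^(58.2/10) + 10^(66.7/10)) = 10·log₁₀(9739000) = 69.9 dB SPL.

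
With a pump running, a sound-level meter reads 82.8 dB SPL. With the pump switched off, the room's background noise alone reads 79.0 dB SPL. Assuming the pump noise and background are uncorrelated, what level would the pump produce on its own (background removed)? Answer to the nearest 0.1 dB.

80.5 dB SPL

Background correction is a power subtraction:
L_src = 10·log₁₀(10^(82.8/10) − 10^(79.0/10)) = 10·log₁₀(111100000) = 80.5 dB SPL.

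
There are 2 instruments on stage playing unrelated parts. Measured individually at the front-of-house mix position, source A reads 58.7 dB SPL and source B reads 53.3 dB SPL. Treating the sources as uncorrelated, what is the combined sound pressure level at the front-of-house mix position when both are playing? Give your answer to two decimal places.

59.80 dB SPL

Add the sources as powers (linear), then convert back to dB:
L_total = 10·log₁₀(10^(58.7/10) + 10^(53.3/10)) = 10·log₁₀(955100) = 59.80 dB SPL.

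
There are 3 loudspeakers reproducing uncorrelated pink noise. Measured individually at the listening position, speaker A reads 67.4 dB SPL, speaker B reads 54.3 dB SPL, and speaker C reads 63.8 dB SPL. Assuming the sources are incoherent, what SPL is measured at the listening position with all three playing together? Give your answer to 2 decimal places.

69.12 dB SPL

Add the sources as powers (linear), then convert back to dB:
L_total = 10·log₁₀(10^(67.4/10) + 10^(54.3/10) + 10^(63.8/10)) = 10·log₁₀(8163000) = 69.12 dB SPL.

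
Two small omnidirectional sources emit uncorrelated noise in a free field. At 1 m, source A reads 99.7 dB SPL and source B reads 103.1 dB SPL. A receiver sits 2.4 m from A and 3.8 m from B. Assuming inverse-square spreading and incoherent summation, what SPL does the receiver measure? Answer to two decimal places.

At the listener: L_A = 99.7 − 20·log₁₀(2.4) = 92.096 dB; L_B = 103.1 − 20·log₁₀(3.8) = 91.504 dB.
Combined: 10·log₁₀(10^(92.096/10)+10^(91.504/10)) = 94.82 dB SPL.

94.82 dB SPL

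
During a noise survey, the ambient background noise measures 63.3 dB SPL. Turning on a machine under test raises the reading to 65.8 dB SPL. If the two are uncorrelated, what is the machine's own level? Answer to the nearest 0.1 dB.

62.2 dB SPL

Remove the background by subtracting linear intensities:
L_src = 10·log₁₀(10^(65.8/10) − 10^(63.3/10)) = 10·log₁₀(1664000) = 62.2 dB SPL.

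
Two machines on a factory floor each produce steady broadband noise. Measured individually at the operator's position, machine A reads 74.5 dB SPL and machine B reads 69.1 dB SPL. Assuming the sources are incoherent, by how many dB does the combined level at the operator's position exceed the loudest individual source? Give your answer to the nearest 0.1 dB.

1.1 dB

Uncorrelated sources add in intensity (power), not in dB.
L_total = 10·log₁₀(10^(74.5/10) + 10^(69.1/10)) = 75.60 dB SPL.
Excess over the loudest (74.5 dB): 75.60 − 74.5 = 1.1 dB.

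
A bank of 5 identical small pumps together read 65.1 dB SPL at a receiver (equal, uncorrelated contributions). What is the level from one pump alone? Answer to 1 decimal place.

58.1 dB SPL

5 equal incoherent sources add 10·log₁₀(5) = 6.99 dB over one source.
L_one = 65.1 − 6.99 = 58.1 dB SPL.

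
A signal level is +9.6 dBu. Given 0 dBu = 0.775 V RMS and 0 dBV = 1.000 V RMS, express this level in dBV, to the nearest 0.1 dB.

+7.4 dBV

The offset between the scales is 20·log₁₀(0.775/1.000) = −2.214 dB.
So dBV = +9.6 − 2.214 = +7.4 dBV.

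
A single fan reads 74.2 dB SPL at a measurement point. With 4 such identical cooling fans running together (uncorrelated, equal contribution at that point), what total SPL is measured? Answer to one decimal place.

4 equal incoherent sources raise the level by 10·log₁₀(4) = 6.02 dB.
L_total = 74.2 + 6.02 = 80.2 dB SPL.

80.2 dB SPL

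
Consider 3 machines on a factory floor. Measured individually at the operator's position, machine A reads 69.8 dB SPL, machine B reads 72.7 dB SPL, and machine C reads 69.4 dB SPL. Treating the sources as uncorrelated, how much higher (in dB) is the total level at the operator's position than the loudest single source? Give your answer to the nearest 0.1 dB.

Uncorrelated sources add in intensity (power), not in dB.
L_total = 10·log₁₀(10^(69.8/10) + 10^(72.7/10) + 10^(69.4/10)) = 75.67 dB SPL.
Excess over the loudest (72.7 dB): 75.67 − 72.7 = 3.0 dB.

3.0 dB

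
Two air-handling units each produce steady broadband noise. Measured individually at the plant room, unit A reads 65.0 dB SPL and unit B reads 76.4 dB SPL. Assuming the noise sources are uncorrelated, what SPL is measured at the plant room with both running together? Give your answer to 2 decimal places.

Uncorrelated sources add in intensity (power), not in dB.
L_total = 10·log₁₀(10^(65.0/10) + 10^(76.4/10)) = 10·log₁₀(46810000) = 76.70 dB SPL.

76.70 dB SPL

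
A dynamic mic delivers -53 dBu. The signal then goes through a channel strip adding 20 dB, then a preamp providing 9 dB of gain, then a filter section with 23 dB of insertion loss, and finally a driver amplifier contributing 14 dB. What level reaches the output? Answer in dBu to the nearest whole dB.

-33 dBu

Gain stages sum in dB:
-53 + 20 + 9 − 23 + 14 = -33 dBu.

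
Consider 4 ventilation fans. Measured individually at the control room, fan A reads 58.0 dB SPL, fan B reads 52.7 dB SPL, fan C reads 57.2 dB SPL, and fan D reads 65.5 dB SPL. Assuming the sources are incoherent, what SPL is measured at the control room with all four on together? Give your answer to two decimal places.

Add the sources as powers (linear), then convert back to dB:
L_total = 10·log₁₀(10^(58.0/10) + 10^(52.7/10) + 10^(57.2/10) + 10^(65.5/10)) = 10·log₁₀(4890000) = 66.89 dB SPL.

66.89 dB SPL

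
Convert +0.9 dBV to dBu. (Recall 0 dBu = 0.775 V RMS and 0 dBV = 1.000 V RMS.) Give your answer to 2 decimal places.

+3.11 dBu

The offset between the scales is 20·log₁₀(0.775/1.000) = −2.214 dB.
So dBu = +0.9 + 2.214 = +3.11 dBu.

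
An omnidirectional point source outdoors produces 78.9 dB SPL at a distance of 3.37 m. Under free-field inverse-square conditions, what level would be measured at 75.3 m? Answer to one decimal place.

Free-field point source: level drops by 20·log₁₀ of the distance ratio.
ΔL = −20·log₁₀(75.3/3.37) = -26.98 dB, so L₂ = 78.9 + (-26.98) = 51.9 dB SPL.

51.9 dB SPL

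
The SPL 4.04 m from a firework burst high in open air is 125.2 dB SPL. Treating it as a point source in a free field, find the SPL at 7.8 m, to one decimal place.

Free-field point source: level drops by 20·log₁₀ of the distance ratio.
ΔL = −20·log₁₀(7.8/4.04) = -5.71 dB, so L₂ = 125.2 + (-5.71) = 119.5 dB SPL.

119.5 dB SPL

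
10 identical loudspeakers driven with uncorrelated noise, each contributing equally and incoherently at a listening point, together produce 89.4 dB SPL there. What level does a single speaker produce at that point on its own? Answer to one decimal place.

79.4 dB SPL

10 equal incoherent sources add 10·log₁₀(10) = 10.00 dB over one source.
L_one = 89.4 − 10.00 = 79.4 dB SPL.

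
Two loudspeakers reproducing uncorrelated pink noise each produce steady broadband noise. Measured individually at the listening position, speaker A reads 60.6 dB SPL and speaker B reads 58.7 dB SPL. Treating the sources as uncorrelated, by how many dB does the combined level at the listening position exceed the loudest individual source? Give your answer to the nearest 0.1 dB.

Incoherent sources sum as intensities:
L_total = 10·log₁₀(10^(60.6/10) + 10^(58.7/10)) = 62.76 dB SPL.
Excess over the loudest (60.6 dB): 62.76 − 60.6 = 2.2 dB.

2.2 dB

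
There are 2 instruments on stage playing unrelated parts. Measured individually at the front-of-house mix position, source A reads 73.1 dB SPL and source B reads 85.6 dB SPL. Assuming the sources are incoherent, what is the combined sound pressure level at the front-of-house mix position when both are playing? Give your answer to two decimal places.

85.84 dB SPL

Add the sources as powers (linear), then convert back to dB:
L_total = 10·log₁₀(10^(73.1/10) + 10^(85.6/10)) = 10·log₁₀(383500000) = 85.84 dB SPL.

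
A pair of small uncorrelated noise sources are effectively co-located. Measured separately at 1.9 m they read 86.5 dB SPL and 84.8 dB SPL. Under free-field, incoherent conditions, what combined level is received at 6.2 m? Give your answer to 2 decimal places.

78.47 dB SPL

Combined at 1.9 m: 10·log₁₀(10^(86.5/10)+10^(84.8/10)) = 88.743 dB SPL.
Then apply −20·log₁₀(6.2/1.9) = -10.273 dB → 78.47 dB SPL.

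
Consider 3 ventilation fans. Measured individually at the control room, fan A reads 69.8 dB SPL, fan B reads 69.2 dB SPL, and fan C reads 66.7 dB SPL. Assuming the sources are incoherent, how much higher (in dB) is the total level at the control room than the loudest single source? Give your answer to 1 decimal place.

3.7 dB

Add the sources as powers (linear), then convert back to dB:
L_total = 10·log₁₀(10^(69.8/10) + 10^(69.2/10) + 10^(66.7/10)) = 73.53 dB SPL.
Excess over the loudest (69.8 dB): 73.53 − 69.8 = 3.7 dB.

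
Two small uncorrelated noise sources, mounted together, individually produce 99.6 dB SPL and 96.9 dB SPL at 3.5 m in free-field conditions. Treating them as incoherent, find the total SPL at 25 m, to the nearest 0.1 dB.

84.4 dB SPL

Combined at 3.5 m: 10·log₁₀(10^(99.6/10)+10^(96.9/10)) = 101.47 dB SPL.
Then apply −20·log₁₀(25/3.5) = -17.08 dB → 84.4 dB SPL.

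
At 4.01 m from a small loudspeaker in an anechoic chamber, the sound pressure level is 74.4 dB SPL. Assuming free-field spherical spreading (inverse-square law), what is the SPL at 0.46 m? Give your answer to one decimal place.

Inverse-square spreading gives ΔL = −20·log₁₀(d₂/d₁).
ΔL = −20·log₁₀(0.46/4.01) = 18.81 dB, so L₂ = 74.4 + (18.81) = 93.2 dB SPL.

93.2 dB SPL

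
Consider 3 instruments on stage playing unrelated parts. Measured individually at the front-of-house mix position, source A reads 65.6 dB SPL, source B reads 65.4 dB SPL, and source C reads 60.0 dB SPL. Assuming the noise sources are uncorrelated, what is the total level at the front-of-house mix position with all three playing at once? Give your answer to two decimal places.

69.08 dB SPL

Incoherent sources sum as intensities:
L_total = 10·log₁₀(10^(65.6/10) + 10^(65.4/10) + 10^(60.0/10)) = 10·log₁₀(8098000) = 69.08 dB SPL.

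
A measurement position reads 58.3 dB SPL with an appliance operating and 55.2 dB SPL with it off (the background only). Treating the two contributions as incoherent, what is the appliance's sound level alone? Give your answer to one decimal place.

Background correction is a power subtraction:
L_src = 10·log₁₀(10^(58.3/10) − 10^(55.2/10)) = 10·log₁₀(345000) = 55.4 dB SPL.

55.4 dB SPL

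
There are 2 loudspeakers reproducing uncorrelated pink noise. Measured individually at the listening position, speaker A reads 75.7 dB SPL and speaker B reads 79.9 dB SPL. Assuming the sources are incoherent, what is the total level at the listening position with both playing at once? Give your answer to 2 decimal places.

Add the sources as powers (linear), then convert back to dB:
L_total = 10·log₁₀(10^(75.7/10) + 10^(79.9/10)) = 10·log₁₀(134900000) = 81.30 dB SPL.

81.30 dB SPL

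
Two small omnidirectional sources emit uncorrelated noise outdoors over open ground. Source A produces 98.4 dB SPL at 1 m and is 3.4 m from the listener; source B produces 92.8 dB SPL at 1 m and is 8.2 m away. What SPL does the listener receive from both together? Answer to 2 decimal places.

87.97 dB SPL

At the listener: L_A = 98.4 − 20·log₁₀(3.4) = 87.770 dB; L_B = 92.8 − 20·log₁₀(8.2) = 74.524 dB.
Combined: 10·log₁₀(10^(87.770/10)+10^(74.524/10)) = 87.97 dB SPL.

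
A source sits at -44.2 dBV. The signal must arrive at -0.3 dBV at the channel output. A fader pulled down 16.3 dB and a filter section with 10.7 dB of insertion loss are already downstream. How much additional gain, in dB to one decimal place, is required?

The required make-up gain is the shortfall in the dB sum.
G = -0.3 − (-44.2) + 16.3 + 10.7 = 70.9 dB.

70.9 dB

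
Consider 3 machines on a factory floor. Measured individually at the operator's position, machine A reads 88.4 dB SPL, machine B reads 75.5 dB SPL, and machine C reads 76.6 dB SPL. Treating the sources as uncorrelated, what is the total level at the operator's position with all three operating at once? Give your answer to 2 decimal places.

88.88 dB SPL

Incoherent sources sum as intensities:
L_total = 10·log₁₀(10^(88.4/10) + 10^(75.5/10) + 10^(76.6/10)) = 10·log₁₀(773000000) = 88.88 dB SPL.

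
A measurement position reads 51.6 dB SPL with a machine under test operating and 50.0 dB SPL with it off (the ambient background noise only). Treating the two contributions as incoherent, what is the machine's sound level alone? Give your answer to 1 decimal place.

46.5 dB SPL

Remove the background by subtracting linear intensities:
L_src = 10·log₁₀(10^(51.6/10) − 10^(50.0/10)) = 10·log₁₀(44540) = 46.5 dB SPL.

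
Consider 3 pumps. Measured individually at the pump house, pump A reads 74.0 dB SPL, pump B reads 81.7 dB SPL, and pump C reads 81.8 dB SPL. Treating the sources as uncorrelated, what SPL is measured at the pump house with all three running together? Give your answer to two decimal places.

Incoherent sources sum as intensities:
L_total = 10·log₁₀(10^(74.0/10) + 10^(81.7/10) + 10^(81.8/10)) = 10·log₁₀(324400000) = 85.11 dB SPL.

85.11 dB SPL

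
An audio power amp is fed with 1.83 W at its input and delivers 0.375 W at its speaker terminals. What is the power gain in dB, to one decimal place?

-6.9 dB

Power is a power quantity, so gain = 10·log₁₀(P_out/P_in).
10·log₁₀(0.375/1.83) = 10·log₁₀(0.2049) = -6.9 dB.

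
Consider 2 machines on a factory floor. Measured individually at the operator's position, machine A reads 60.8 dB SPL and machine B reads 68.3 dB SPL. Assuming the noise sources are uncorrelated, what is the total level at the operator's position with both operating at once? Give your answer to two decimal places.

Uncorrelated sources add in intensity (power), not in dB.
L_total = 10·log₁₀(10^(60.8/10) + 10^(68.3/10)) = 10·log₁₀(7963000) = 69.01 dB SPL.

69.01 dB SPL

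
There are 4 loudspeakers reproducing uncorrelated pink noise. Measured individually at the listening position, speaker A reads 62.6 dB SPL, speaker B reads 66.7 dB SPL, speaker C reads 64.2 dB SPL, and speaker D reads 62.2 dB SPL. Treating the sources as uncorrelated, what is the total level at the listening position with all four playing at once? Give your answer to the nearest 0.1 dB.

Uncorrelated sources add in intensity (power), not in dB.
L_total = 10·log₁₀(10^(62.6/10) + 10^(66.7/10) + 10^(64.2/10) + 10^(62.2/10)) = 10·log₁₀(10790000) = 70.3 dB SPL.

70.3 dB SPL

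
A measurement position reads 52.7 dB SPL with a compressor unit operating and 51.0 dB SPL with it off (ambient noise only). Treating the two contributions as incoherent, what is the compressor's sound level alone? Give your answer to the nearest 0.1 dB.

47.8 dB SPL

Subtract intensities: L_src = 10·log₁₀(10^(L_total/10) − 10^(L_bg/10)).
L_src = 10·log₁₀(10^(52.7/10) − 10^(51.0/10)) = 10·log₁₀(60320) = 47.8 dB SPL.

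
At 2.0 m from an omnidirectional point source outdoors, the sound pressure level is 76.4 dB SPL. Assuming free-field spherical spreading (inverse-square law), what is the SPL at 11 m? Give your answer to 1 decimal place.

61.6 dB SPL

Free-field point source: level drops by 20·log₁₀ of the distance ratio.
ΔL = −20·log₁₀(11/2.0) = -14.81 dB, so L₂ = 76.4 + (-14.81) = 61.6 dB SPL.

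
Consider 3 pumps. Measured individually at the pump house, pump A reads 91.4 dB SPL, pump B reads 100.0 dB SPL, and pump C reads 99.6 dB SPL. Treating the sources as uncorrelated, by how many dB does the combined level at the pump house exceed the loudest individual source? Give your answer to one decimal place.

3.1 dB

Uncorrelated sources add in intensity (power), not in dB.
L_total = 10·log₁₀(10^(91.4/10) + 10^(100.0/10) + 10^(99.6/10)) = 103.12 dB SPL.
Excess over the loudest (100.0 dB): 103.12 − 100.0 = 3.1 dB.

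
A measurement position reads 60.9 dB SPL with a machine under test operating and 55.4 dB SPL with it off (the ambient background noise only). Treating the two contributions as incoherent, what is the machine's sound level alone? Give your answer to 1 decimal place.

Subtract intensities: L_src = 10·log₁₀(10^(L_total/10) − 10^(L_bg/10)).
L_src = 10·log₁₀(10^(60.9/10) − 10^(55.4/10)) = 10·log₁₀(883500) = 59.5 dB SPL.

59.5 dB SPL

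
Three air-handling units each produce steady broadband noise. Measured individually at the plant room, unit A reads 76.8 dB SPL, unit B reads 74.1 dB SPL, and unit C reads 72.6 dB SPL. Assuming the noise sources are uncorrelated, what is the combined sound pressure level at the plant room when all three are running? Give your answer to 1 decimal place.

79.6 dB SPL

Uncorrelated sources add in intensity (power), not in dB.
L_total = 10·log₁₀(10^(76.8/10) + 10^(74.1/10) + 10^(72.6/10)) = 10·log₁₀(91760000) = 79.6 dB SPL.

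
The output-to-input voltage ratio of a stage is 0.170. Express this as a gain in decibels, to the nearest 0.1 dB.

-15.4 dB

Voltage is an amplitude quantity, so gain = 20·log₁₀(V_out/V_in).
20·log₁₀(0.170) = -15.4 dB.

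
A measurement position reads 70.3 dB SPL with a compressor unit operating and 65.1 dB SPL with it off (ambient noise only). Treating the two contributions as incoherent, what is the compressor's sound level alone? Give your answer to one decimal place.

Background correction is a power subtraction:
L_src = 10·log₁₀(10^(70.3/10) − 10^(65.1/10)) = 10·log₁₀(7479000) = 68.7 dB SPL.

68.7 dB SPL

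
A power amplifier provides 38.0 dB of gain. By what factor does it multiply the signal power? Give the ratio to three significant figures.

Power ratio = 10^(dB/10).
10^(38.0/10) = 10^(3.800) = 6310.

6310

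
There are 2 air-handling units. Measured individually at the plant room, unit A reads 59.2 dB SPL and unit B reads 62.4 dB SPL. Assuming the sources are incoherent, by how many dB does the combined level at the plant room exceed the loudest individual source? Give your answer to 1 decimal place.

1.7 dB

Uncorrelated sources add in intensity (power), not in dB.
L_total = 10·log₁₀(10^(59.2/10) + 10^(62.4/10)) = 64.10 dB SPL.
Excess over the loudest (62.4 dB): 64.10 − 62.4 = 1.7 dB.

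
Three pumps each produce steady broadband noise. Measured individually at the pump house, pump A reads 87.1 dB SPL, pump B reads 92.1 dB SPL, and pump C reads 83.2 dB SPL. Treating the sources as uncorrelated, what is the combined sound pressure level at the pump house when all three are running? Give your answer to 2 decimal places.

Incoherent sources sum as intensities:
L_total = 10·log₁₀(10^(87.1/10) + 10^(92.1/10) + 10^(83.2/10)) = 10·log₁₀(2344000000) = 93.70 dB SPL.

93.70 dB SPL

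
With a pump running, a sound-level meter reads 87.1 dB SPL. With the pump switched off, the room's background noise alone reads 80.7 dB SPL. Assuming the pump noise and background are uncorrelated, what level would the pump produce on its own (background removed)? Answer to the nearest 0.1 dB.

Subtract intensities: L_src = 10·log₁₀(10^(L_total/10) − 10^(L_bg/10)).
L_src = 10·log₁₀(10^(87.1/10) − 10^(80.7/10)) = 10·log₁₀(395400000) = 86.0 dB SPL.

86.0 dB SPL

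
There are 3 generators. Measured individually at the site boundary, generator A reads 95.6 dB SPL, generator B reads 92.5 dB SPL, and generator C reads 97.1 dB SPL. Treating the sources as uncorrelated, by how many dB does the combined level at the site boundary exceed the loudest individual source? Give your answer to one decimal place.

3.1 dB

Uncorrelated sources add in intensity (power), not in dB.
L_total = 10·log₁₀(10^(95.6/10) + 10^(92.5/10) + 10^(97.1/10)) = 100.23 dB SPL.
Excess over the loudest (97.1 dB): 100.23 − 97.1 = 3.1 dB.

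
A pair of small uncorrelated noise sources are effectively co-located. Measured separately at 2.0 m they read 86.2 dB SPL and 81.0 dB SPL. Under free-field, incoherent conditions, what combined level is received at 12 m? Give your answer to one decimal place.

71.8 dB SPL

Combined at 2.0 m: 10·log₁₀(10^(86.2/10)+10^(81.0/10)) = 87.35 dB SPL.
Then apply −20·log₁₀(12/2.0) = -15.56 dB → 71.8 dB SPL.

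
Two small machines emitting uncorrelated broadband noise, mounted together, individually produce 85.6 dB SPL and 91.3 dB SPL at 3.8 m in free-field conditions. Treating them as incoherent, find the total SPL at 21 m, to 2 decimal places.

77.49 dB SPL

Combined at 3.8 m: 10·log₁₀(10^(85.6/10)+10^(91.3/10)) = 92.335 dB SPL.
Then apply −20·log₁₀(21/3.8) = -14.849 dB → 77.49 dB SPL.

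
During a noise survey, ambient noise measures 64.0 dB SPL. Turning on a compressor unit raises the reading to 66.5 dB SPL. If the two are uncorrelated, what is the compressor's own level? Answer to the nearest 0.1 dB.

Subtract intensities: L_src = 10·log₁₀(10^(L_total/10) − 10^(L_bg/10)).
L_src = 10·log₁₀(10^(66.5/10) − 10^(64.0/10)) = 10·log₁₀(1955000) = 62.9 dB SPL.

62.9 dB SPL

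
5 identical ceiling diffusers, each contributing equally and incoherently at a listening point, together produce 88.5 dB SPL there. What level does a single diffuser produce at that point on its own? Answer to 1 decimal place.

81.5 dB SPL

5 equal incoherent sources add 10·log₁₀(5) = 6.99 dB over one source.
L_one = 88.5 − 6.99 = 81.5 dB SPL.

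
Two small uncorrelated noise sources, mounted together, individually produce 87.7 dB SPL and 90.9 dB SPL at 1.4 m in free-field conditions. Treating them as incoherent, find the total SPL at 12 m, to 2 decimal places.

Combined at 1.4 m: 10·log₁₀(10^(87.7/10)+10^(90.9/10)) = 92.599 dB SPL.
Then apply −20·log₁₀(12/1.4) = -18.661 dB → 73.94 dB SPL.

73.94 dB SPL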